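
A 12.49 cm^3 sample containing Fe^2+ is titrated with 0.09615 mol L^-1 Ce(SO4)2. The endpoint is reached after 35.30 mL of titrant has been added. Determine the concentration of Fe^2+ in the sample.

0.272 M

n(Ce(SO4)2) = 0.09615 x 0.03530 = 0.003394 mol.
From the balanced equation, 1 mol Ce(SO4)2 reacts with 1 mol Fe^2+, so n(Fe^2+) = 0.003394 x 1/1 = 0.003394 mol.
[Fe^2+] = 0.003394 / 0.01249 L = 0.272 M.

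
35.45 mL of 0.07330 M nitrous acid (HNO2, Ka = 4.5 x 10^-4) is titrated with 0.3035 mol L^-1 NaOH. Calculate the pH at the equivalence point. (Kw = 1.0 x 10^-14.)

8.06

n(HNO2) = 0.07330 x 0.03545 = 0.002598 mol; V(NaOH) at equivalence = 0.002598/0.3035 = 0.008562 L.
At equivalence all the acid is converted to NO2-; total volume = 0.03545 + 0.008562 = 0.04401 L, so [NO2-] = 0.002598/0.04401 = 0.05904 M.
Kb = Kw/Ka = 1.0e-14 / 4.5 x 10^-4 = 2.22e-11.
[OH^-] = sqrt(Kb x [NO2-]) = sqrt(2.22e-11 x 0.05904) = 1.15e-6 M.
pOH = 5.94, so pH = 14.00 - 5.94 = 8.06.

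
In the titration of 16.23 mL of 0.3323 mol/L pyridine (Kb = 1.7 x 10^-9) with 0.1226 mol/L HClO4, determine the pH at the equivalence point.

n(C5H5N) = 0.3323 x 0.01623 = 0.005393 mol; V(HClO4) at equivalence = 0.005393/0.1226 = 0.04399 L.
At equivalence the base is fully converted to C5H5NH+; total volume = 0.06022 L, so [C5H5NH+] = 0.005393/0.06022 = 0.08956 M.
Ka(C5H5NH+) = Kw/Kb = 1.0e-14 / 1.7 x 10^-9 = 5.88e-6.
[H^+] = sqrt(Ka x [C5H5NH+]) = sqrt(5.88e-6 x 0.08956) = 0.000726 M.
pH = -log(0.000726) = 3.14.

3.14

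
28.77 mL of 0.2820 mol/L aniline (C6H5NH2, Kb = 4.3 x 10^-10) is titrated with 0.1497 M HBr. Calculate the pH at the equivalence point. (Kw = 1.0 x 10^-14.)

n(C6H5NH2) = 0.2820 x 0.02877 = 0.008113 mol; V(HBr) at equivalence = 0.008113/0.1497 = 0.05420 L.
At equivalence the base is fully converted to C6H5NH3+; total volume = 0.08297 L, so [C6H5NH3+] = 0.008113/0.08297 = 0.09779 M.
Ka(C6H5NH3+) = Kw/Kb = 1.0e-14 / 4.3 x 10^-10 = 2.33e-5.
[H^+] = sqrt(Ka x [C6H5NH3+]) = sqrt(2.33e-5 x 0.09779) = 0.00151 M.
pH = -log(0.00151) = 2.82.

2.82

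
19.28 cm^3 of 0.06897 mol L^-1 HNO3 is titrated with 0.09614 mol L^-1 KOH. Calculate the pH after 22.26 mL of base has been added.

12.29

n(acid) = 0.06897 x 0.01928 = 0.001330 mol; n(KOH) added = 0.09614 x 0.02226 = 0.002140 mol.
Base is in excess by 0.002140 - 0.001330 = 0.0008103 mol in a total volume of 0.04154 L.
[OH^-] = 0.0008103/0.04154 = 0.01951 M, so pOH = 1.71 and pH = 14.00 - 1.71 = 12.29.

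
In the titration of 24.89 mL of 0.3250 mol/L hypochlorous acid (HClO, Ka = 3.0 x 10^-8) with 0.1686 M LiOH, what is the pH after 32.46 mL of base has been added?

Initial n(HClO) = 0.3250 x 0.02489 = 0.008089 mol.
n(LiOH) added = 0.1686 x 0.03246 = 0.005473 mol, converting that many moles of HClO to ClO-.
Remaining n(HClO) = 0.002616 mol; n(ClO-) = 0.005473 mol.
By Henderson-Hasselbalch, pH = pKa + log([A^-]/[HA]) = 7.52 + log(0.005473/0.002616) = 7.52 + (+0.32) = 7.84.

7.84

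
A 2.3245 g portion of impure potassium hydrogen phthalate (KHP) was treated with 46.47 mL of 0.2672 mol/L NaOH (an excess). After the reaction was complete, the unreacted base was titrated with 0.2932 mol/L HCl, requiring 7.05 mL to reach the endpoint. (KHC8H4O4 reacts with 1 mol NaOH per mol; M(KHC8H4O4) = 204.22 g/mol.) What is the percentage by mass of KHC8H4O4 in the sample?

Total n(NaOH) added = 0.2672 x 0.04647 = 0.01242 mol.
n(HCl) used = 0.2932 x 0.007050 = 0.002067 mol, which equals the excess n(NaOH).
So n(NaOH) consumed by the sample = 0.01242 - 0.002067 = 0.01035 mol.
n(KHC8H4O4) = 0.01035 / 1 = 0.01035 mol.
mass KHC8H4O4 = 0.01035 x 204.22 = 2.114 g, so %KHC8H4O4 = 2.114/2.3245 x 100 = 90.9%.

90.9%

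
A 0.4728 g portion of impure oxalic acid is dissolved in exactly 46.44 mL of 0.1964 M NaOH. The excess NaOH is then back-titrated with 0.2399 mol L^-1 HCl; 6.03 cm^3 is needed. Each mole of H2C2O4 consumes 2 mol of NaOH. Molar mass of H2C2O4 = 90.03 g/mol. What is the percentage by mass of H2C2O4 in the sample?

73.1%

Total n(NaOH) added = 0.1964 x 0.04644 = 0.009121 mol.
n(HCl) used = 0.2399 x 0.006030 = 0.001447 mol, which equals the excess n(NaOH).
So n(NaOH) consumed by the sample = 0.009121 - 0.001447 = 0.007674 mol.
n(H2C2O4) = 0.007674 / 2 = 0.003837 mol.
mass H2C2O4 = 0.003837 x 90.03 = 0.3455 g, so %H2C2O4 = 0.3455/0.4728 x 100 = 73.1%.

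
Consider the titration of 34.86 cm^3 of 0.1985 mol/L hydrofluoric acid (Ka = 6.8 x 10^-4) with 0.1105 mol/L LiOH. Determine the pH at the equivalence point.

n(HF) = 0.1985 x 0.03486 = 0.006920 mol; V(LiOH) at equivalence = 0.006920/0.1105 = 0.06262 L.
At equivalence all the acid is converted to F-; total volume = 0.03486 + 0.06262 = 0.09748 L, so [F-] = 0.006920/0.09748 = 0.07098 M.
Kb = Kw/Ka = 1.0e-14 / 6.8 x 10^-4 = 1.47e-11.
[OH^-] = sqrt(Kb x [F-]) = sqrt(1.47e-11 x 0.07098) = 1.02e-6 M.
pOH = 5.99, so pH = 14.00 - 5.99 = 8.01.

8.01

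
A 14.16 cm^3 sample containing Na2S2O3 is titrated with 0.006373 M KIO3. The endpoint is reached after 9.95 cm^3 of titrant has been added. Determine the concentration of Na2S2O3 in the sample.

0.0269 M

n(KIO3) = 0.006373 x 0.009950 = 6.341e-5 mol.
From the balanced equation, 1 mol KIO3 reacts with 6 mol Na2S2O3, so n(Na2S2O3) = 6.341e-5 x 6/1 = 0.0003805 mol.
[Na2S2O3] = 0.0003805 / 0.01416 L = 0.0269 M.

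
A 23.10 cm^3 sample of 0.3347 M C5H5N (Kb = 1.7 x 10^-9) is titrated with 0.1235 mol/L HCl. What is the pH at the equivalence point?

n(C5H5N) = 0.3347 x 0.02310 = 0.007732 mol; V(HCl) at equivalence = 0.007732/0.1235 = 0.06260 L.
At equivalence the base is fully converted to C5H5NH+; total volume = 0.08570 L, so [C5H5NH+] = 0.007732/0.08570 = 0.09021 M.
Ka(C5H5NH+) = Kw/Kb = 1.0e-14 / 1.7 x 10^-9 = 5.88e-6.
[H^+] = sqrt(Ka x [C5H5NH+]) = sqrt(5.88e-6 x 0.09021) = 0.000728 M.
pH = -log(0.000728) = 3.14.

3.14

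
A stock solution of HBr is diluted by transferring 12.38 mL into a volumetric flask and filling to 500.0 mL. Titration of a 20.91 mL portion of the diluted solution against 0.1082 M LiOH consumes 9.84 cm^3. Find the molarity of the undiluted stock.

2.06 M

n(LiOH) = 0.1082 x 0.009840 = 0.001065 mol.
n(HBr) in the aliquot = 0.001065 mol.
[diluted HBr] = 0.001065 / 0.02091 = 0.05092 M.
Dilution factor = 500.0/12.38 = 40.39, so [stock] = 0.05092 x 40.39 = 2.06 M.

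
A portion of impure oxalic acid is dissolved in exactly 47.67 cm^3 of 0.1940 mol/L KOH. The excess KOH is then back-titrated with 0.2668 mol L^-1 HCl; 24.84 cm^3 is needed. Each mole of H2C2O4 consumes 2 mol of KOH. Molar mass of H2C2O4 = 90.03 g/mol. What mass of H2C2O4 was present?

0.118 g

Total n(KOH) added = 0.1940 x 0.04767 = 0.009248 mol.
n(HCl) used = 0.2668 x 0.02484 = 0.006627 mol, which equals the excess n(KOH).
So n(KOH) consumed by the sample = 0.009248 - 0.006627 = 0.002621 mol.
n(H2C2O4) = 0.002621 / 2 = 0.001310 mol.
mass = 0.001310 mol x 90.03 g/mol = 0.118 g.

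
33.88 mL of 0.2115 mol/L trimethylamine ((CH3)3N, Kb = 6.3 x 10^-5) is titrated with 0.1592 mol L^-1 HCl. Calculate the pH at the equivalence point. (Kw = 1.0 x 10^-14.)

n((CH3)3N) = 0.2115 x 0.03388 = 0.007166 mol; V(HCl) at equivalence = 0.007166/0.1592 = 0.04501 L.
At equivalence the base is fully converted to (CH3)3NH+; total volume = 0.07889 L, so [(CH3)3NH+] = 0.007166/0.07889 = 0.09083 M.
Ka((CH3)3NH+) = Kw/Kb = 1.0e-14 / 6.3 x 10^-5 = 1.59e-10.
[H^+] = sqrt(Ka x [(CH3)3NH+]) = sqrt(1.59e-10 x 0.09083) = 3.80e-6 M.
pH = -log(3.80e-6) = 5.42.

5.42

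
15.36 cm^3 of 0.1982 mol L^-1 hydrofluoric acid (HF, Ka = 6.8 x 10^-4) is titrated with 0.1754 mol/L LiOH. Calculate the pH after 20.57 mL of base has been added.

n(acid) = 0.1982 x 0.01536 = 0.003044 mol; n(LiOH) added = 0.1754 x 0.02057 = 0.003608 mol.
Base is in excess by 0.003608 - 0.003044 = 0.0005636 mol in a total volume of 0.03593 L.
[OH^-] = 0.0005636/0.03593 = 0.01569 M, so pOH = 1.80 and pH = 14.00 - 1.80 = 12.20.

12.20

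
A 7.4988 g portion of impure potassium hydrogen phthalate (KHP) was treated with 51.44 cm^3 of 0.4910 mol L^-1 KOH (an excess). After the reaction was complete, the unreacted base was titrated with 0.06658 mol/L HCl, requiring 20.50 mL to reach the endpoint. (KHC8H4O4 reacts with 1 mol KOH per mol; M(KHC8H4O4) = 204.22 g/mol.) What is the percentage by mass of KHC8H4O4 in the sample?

Total n(KOH) added = 0.4910 x 0.05144 = 0.02526 mol.
n(HCl) used = 0.06658 x 0.02050 = 0.001365 mol, which equals the excess n(KOH).
So n(KOH) consumed by the sample = 0.02526 - 0.001365 = 0.02389 mol.
n(KHC8H4O4) = 0.02389 / 1 = 0.02389 mol.
mass KHC8H4O4 = 0.02389 x 204.22 = 4.879 g, so %KHC8H4O4 = 4.879/7.4988 x 100 = 65.1%.

65.1%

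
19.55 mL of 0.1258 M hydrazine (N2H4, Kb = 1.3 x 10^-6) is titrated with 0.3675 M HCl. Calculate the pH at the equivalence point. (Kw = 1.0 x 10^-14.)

n(N2H4) = 0.1258 x 0.01955 = 0.002459 mol; V(HCl) at equivalence = 0.002459/0.3675 = 0.006692 L.
At equivalence the base is fully converted to N2H5+; total volume = 0.02624 L, so [N2H5+] = 0.002459/0.02624 = 0.09372 M.
Ka(N2H5+) = Kw/Kb = 1.0e-14 / 1.3 x 10^-6 = 7.69e-9.
[H^+] = sqrt(Ka x [N2H5+]) = sqrt(7.69e-9 x 0.09372) = 2.68e-5 M.
pH = -log(2.68e-5) = 4.57.

4.57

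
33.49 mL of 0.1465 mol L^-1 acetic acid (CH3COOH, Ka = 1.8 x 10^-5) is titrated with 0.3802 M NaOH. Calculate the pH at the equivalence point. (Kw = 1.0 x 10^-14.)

8.88

n(CH3COOH) = 0.1465 x 0.03349 = 0.004906 mol; V(NaOH) at equivalence = 0.004906/0.3802 = 0.01290 L.
At equivalence all the acid is converted to CH3COO-; total volume = 0.03349 + 0.01290 = 0.04639 L, so [CH3COO-] = 0.004906/0.04639 = 0.1058 M.
Kb = Kw/Ka = 1.0e-14 / 1.8 x 10^-5 = 5.56e-10.
[OH^-] = sqrt(Kb x [CH3COO-]) = sqrt(5.56e-10 x 0.1058) = 7.66e-6 M.
pOH = 5.12, so pH = 14.00 - 5.12 = 8.88.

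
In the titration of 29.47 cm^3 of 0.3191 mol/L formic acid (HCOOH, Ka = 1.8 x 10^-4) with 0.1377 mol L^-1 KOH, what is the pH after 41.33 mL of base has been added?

3.93

Initial n(HCOOH) = 0.3191 x 0.02947 = 0.009404 mol.
n(KOH) added = 0.1377 x 0.04133 = 0.005691 mol, converting that many moles of HCOOH to HCOO-.
Remaining n(HCOOH) = 0.003713 mol; n(HCOO-) = 0.005691 mol.
By Henderson-Hasselbalch, pH = pKa + log([A^-]/[HA]) = 3.74 + log(0.005691/0.003713) = 3.74 + (+0.19) = 3.93.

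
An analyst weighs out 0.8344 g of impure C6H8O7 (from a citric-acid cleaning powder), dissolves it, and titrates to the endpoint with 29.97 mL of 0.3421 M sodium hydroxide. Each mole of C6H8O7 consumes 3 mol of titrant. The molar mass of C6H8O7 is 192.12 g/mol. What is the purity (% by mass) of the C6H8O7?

78.7%

n(NaOH) = 0.3421 x 0.02997 = 0.01025 mol.
n(C6H8O7) = 0.01025 / 3 = 0.003418 mol.
mass of C6H8O7 = 0.003418 x 192.12 = 0.6566 g.
% purity = 0.6566 / 0.8344 x 100 = 78.7%.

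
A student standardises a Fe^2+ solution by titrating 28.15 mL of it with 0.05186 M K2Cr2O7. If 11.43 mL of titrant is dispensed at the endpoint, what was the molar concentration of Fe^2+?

0.126 M

n(K2Cr2O7) = 0.05186 x 0.01143 = 0.0005928 mol.
From the balanced equation, 1 mol K2Cr2O7 reacts with 6 mol Fe^2+, so n(Fe^2+) = 0.0005928 x 6/1 = 0.003557 mol.
[Fe^2+] = 0.003557 / 0.02815 L = 0.126 M.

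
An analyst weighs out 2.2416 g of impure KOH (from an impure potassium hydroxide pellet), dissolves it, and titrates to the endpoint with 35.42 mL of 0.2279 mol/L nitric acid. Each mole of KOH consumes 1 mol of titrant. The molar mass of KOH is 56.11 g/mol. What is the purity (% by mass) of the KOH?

n(HNO3) = 0.2279 x 0.03542 = 0.008072 mol.
n(KOH) = 0.008072 / 1 = 0.008072 mol.
mass of KOH = 0.008072 x 56.11 = 0.4529 g.
% purity = 0.4529 / 2.2416 x 100 = 20.2%.

20.2%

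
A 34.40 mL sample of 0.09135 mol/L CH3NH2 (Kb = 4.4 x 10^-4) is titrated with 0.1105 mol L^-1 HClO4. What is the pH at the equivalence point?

n(CH3NH2) = 0.09135 x 0.03440 = 0.003142 mol; V(HClO4) at equivalence = 0.003142/0.1105 = 0.02844 L.
At equivalence the base is fully converted to CH3NH3+; total volume = 0.06284 L, so [CH3NH3+] = 0.003142/0.06284 = 0.05001 M.
Ka(CH3NH3+) = Kw/Kb = 1.0e-14 / 4.4 x 10^-4 = 2.27e-11.
[H^+] = sqrt(Ka x [CH3NH3+]) = sqrt(2.27e-11 x 0.05001) = 1.07e-6 M.
pH = -log(1.07e-6) = 5.97.

5.97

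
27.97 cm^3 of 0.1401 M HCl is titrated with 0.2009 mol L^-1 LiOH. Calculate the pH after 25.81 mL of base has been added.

n(acid) = 0.1401 x 0.02797 = 0.003919 mol; n(LiOH) added = 0.2009 x 0.02581 = 0.005185 mol.
Base is in excess by 0.005185 - 0.003919 = 0.001267 mol in a total volume of 0.05378 L.
[OH^-] = 0.001267/0.05378 = 0.02355 M, so pOH = 1.63 and pH = 14.00 - 1.63 = 12.37.

12.37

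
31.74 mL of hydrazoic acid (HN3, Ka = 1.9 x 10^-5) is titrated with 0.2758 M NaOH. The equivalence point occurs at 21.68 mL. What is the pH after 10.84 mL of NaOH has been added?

10.84 mL is exactly half the equivalence volume (21.68/2), i.e. the half-equivalence point.
There, n(HA) = n(A^-), so pH = pKa = -log(1.9 x 10^-5) = 4.72.

4.72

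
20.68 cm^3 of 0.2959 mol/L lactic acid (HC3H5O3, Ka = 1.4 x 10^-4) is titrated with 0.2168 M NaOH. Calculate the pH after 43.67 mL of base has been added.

n(acid) = 0.2959 x 0.02068 = 0.006119 mol; n(NaOH) added = 0.2168 x 0.04367 = 0.009468 mol.
Base is in excess by 0.009468 - 0.006119 = 0.003348 mol in a total volume of 0.06435 L.
[OH^-] = 0.003348/0.06435 = 0.05203 M, so pOH = 1.28 and pH = 14.00 - 1.28 = 12.72.

12.72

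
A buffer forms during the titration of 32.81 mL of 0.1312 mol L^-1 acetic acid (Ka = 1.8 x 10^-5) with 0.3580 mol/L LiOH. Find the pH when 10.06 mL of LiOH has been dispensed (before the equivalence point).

Initial n(CH3COOH) = 0.1312 x 0.03281 = 0.004305 mol.
n(LiOH) added = 0.3580 x 0.01006 = 0.003601 mol, converting that many moles of CH3COOH to CH3COO-.
Remaining n(CH3COOH) = 0.0007032 mol; n(CH3COO-) = 0.003601 mol.
By Henderson-Hasselbalch, pH = pKa + log([A^-]/[HA]) = 4.74 + log(0.003601/0.0007032) = 4.74 + (+0.71) = 5.45.

5.45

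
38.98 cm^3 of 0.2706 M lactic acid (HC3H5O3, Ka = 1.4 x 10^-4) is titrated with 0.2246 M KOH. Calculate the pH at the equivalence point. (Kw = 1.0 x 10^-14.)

8.47

n(HC3H5O3) = 0.2706 x 0.03898 = 0.01055 mol; V(KOH) at equivalence = 0.01055/0.2246 = 0.04696 L.
At equivalence all the acid is converted to C3H5O3-; total volume = 0.03898 + 0.04696 = 0.08594 L, so [C3H5O3-] = 0.01055/0.08594 = 0.1227 M.
Kb = Kw/Ka = 1.0e-14 / 1.4 x 10^-4 = 7.14e-11.
[OH^-] = sqrt(Kb x [C3H5O3-]) = sqrt(7.14e-11 x 0.1227) = 2.96e-6 M.
pOH = 5.53, so pH = 14.00 - 5.53 = 8.47.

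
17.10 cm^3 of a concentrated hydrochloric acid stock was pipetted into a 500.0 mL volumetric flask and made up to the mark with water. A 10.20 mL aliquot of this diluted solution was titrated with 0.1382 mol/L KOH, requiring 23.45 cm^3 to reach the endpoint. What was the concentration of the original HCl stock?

n(KOH) = 0.1382 x 0.02345 = 0.003241 mol.
n(HCl) in the aliquot = 0.003241 mol.
[diluted HCl] = 0.003241 / 0.01020 = 0.3177 M.
Dilution factor = 500.0/17.10 = 29.24, so [stock] = 0.3177 x 29.24 = 9.29 M.

9.29 M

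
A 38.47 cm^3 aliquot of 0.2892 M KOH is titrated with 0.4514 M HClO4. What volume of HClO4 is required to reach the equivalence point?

n(KOH) = 0.2892 mol/L x 0.03847 L = 0.01113 mol.
At equivalence n(HClO4) = n(KOH) = 0.01113 mol.
V(HClO4) = 0.01113 / 0.4514 = 0.02465 L = 24.6 mL.

24.6 mL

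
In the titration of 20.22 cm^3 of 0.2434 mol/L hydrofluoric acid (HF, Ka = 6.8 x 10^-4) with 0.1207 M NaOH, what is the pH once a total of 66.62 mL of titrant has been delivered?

n(acid) = 0.2434 x 0.02022 = 0.004922 mol; n(NaOH) added = 0.1207 x 0.06662 = 0.008041 mol.
Base is in excess by 0.008041 - 0.004922 = 0.003119 mol in a total volume of 0.08684 L.
[OH^-] = 0.003119/0.08684 = 0.03592 M, so pOH = 1.44 and pH = 14.00 - 1.44 = 12.56.

12.56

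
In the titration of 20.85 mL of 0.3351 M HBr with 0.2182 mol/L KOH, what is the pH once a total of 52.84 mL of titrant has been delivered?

n(acid) = 0.3351 x 0.02085 = 0.006987 mol; n(KOH) added = 0.2182 x 0.05284 = 0.01153 mol.
Base is in excess by 0.01153 - 0.006987 = 0.004543 mol in a total volume of 0.07369 L.
[OH^-] = 0.004543/0.07369 = 0.06165 M, so pOH = 1.21 and pH = 14.00 - 1.21 = 12.79.

12.79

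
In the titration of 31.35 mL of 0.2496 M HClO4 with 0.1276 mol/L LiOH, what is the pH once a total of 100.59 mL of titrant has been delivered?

n(acid) = 0.2496 x 0.03135 = 0.007825 mol; n(LiOH) added = 0.1276 x 0.1006 = 0.01284 mol.
Base is in excess by 0.01284 - 0.007825 = 0.005010 mol in a total volume of 0.1319 L.
[OH^-] = 0.005010/0.1319 = 0.03797 M, so pOH = 1.42 and pH = 14.00 - 1.42 = 12.58.

12.58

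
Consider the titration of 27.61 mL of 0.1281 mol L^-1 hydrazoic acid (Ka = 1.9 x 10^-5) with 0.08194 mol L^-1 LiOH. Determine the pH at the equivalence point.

n(HN3) = 0.1281 x 0.02761 = 0.003537 mol; V(LiOH) at equivalence = 0.003537/0.08194 = 0.04316 L.
At equivalence all the acid is converted to N3-; total volume = 0.02761 + 0.04316 = 0.07077 L, so [N3-] = 0.003537/0.07077 = 0.04997 M.
Kb = Kw/Ka = 1.0e-14 / 1.9 x 10^-5 = 5.26e-10.
[OH^-] = sqrt(Kb x [N3-]) = sqrt(5.26e-10 x 0.04997) = 5.13e-6 M.
pOH = 5.29, so pH = 14.00 - 5.29 = 8.71.

8.71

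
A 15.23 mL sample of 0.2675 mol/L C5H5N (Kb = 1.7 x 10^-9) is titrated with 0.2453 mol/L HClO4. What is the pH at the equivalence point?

3.06

n(C5H5N) = 0.2675 x 0.01523 = 0.004074 mol; V(HClO4) at equivalence = 0.004074/0.2453 = 0.01661 L.
At equivalence the base is fully converted to C5H5NH+; total volume = 0.03184 L, so [C5H5NH+] = 0.004074/0.03184 = 0.1280 M.
Ka(C5H5NH+) = Kw/Kb = 1.0e-14 / 1.7 x 10^-9 = 5.88e-6.
[H^+] = sqrt(Ka x [C5H5NH+]) = sqrt(5.88e-6 x 0.1280) = 0.000868 M.
pH = -log(0.000868) = 3.06.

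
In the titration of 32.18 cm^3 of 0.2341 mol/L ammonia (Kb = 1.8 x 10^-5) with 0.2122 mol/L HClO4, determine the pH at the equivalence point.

n(NH3) = 0.2341 x 0.03218 = 0.007533 mol; V(HClO4) at equivalence = 0.007533/0.2122 = 0.03550 L.
At equivalence the base is fully converted to NH4+; total volume = 0.06768 L, so [NH4+] = 0.007533/0.06768 = 0.1113 M.
Ka(NH4+) = Kw/Kb = 1.0e-14 / 1.8 x 10^-5 = 5.56e-10.
[H^+] = sqrt(Ka x [NH4+]) = sqrt(5.56e-10 x 0.1113) = 7.86e-6 M.
pH = -log(7.86e-6) = 5.10.

5.10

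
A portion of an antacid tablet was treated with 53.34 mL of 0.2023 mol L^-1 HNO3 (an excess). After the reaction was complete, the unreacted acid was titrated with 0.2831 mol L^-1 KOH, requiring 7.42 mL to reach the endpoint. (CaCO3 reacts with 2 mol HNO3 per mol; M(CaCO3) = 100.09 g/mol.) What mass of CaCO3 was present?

0.435 g

Total n(HNO3) added = 0.2023 x 0.05334 = 0.01079 mol.
n(KOH) used = 0.2831 x 0.007420 = 0.002101 mol, which equals the excess n(HNO3).
So n(HNO3) consumed by the sample = 0.01079 - 0.002101 = 0.008690 mol.
n(CaCO3) = 0.008690 / 2 = 0.004345 mol.
mass = 0.004345 mol x 100.09 g/mol = 0.435 g.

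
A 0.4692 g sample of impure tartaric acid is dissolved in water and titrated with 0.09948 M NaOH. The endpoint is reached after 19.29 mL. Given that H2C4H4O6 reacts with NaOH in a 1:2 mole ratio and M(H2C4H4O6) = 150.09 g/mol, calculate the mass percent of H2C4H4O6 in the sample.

n(NaOH) = 0.09948 x 0.01929 = 0.001919 mol.
n(H2C4H4O6) = 0.001919 / 2 = 0.0009595 mol.
mass of H2C4H4O6 = 0.0009595 x 150.09 = 0.1440 g.
% purity = 0.1440 / 0.4692 x 100 = 30.7%.

30.7%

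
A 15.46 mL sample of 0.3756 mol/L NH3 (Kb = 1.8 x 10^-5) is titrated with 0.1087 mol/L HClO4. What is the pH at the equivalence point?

5.16

n(NH3) = 0.3756 x 0.01546 = 0.005807 mol; V(HClO4) at equivalence = 0.005807/0.1087 = 0.05342 L.
At equivalence the base is fully converted to NH4+; total volume = 0.06888 L, so [NH4+] = 0.005807/0.06888 = 0.08430 M.
Ka(NH4+) = Kw/Kb = 1.0e-14 / 1.8 x 10^-5 = 5.56e-10.
[H^+] = sqrt(Ka x [NH4+]) = sqrt(5.56e-10 x 0.08430) = 6.84e-6 M.
pH = -log(6.84e-6) = 5.16.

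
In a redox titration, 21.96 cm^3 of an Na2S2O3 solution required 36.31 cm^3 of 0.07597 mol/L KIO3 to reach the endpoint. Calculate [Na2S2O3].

n(KIO3) = 0.07597 x 0.03631 = 0.002758 mol.
From the balanced equation, 1 mol KIO3 reacts with 6 mol Na2S2O3, so n(Na2S2O3) = 0.002758 x 6/1 = 0.01655 mol.
[Na2S2O3] = 0.01655 / 0.02196 L = 0.754 M.

0.754 M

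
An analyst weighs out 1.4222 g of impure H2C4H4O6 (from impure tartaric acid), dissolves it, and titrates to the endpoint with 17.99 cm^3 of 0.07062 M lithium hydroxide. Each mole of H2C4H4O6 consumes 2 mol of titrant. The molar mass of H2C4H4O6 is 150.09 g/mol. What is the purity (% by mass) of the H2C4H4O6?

6.70%

n(LiOH) = 0.07062 x 0.01799 = 0.001270 mol.
n(H2C4H4O6) = 0.001270 / 2 = 0.0006352 mol.
mass of H2C4H4O6 = 0.0006352 x 150.09 = 0.09534 g.
% purity = 0.09534 / 1.4222 x 100 = 6.70%.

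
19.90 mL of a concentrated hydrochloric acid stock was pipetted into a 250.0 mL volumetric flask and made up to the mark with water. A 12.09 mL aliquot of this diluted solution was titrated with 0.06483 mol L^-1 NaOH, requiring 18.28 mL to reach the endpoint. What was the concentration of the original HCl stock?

1.23 M

n(NaOH) = 0.06483 x 0.01828 = 0.001185 mol.
n(HCl) in the aliquot = 0.001185 mol.
[diluted HCl] = 0.001185 / 0.01209 = 0.09802 M.
Dilution factor = 250.0/19.90 = 12.56, so [stock] = 0.09802 x 12.56 = 1.23 M.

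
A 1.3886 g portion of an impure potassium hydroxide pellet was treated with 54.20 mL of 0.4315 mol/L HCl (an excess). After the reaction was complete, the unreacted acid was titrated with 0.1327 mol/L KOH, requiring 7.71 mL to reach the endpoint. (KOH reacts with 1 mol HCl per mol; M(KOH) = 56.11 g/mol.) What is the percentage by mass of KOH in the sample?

90.4%

Total n(HCl) added = 0.4315 x 0.05420 = 0.02339 mol.
n(KOH) used = 0.1327 x 0.007710 = 0.001023 mol, which equals the excess n(HCl).
So n(HCl) consumed by the sample = 0.02339 - 0.001023 = 0.02236 mol.
n(KOH) = 0.02236 / 1 = 0.02236 mol.
mass KOH = 0.02236 x 56.11 = 1.255 g, so %KOH = 1.255/1.3886 x 100 = 90.4%.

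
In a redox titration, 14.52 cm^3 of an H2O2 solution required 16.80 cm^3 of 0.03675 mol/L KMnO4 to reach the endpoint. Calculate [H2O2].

n(KMnO4) = 0.03675 x 0.01680 = 0.0006174 mol.
From the balanced equation, 2 mol KMnO4 reacts with 5 mol H2O2, so n(H2O2) = 0.0006174 x 5/2 = 0.001543 mol.
[H2O2] = 0.001543 / 0.01452 L = 0.106 M.

0.106 M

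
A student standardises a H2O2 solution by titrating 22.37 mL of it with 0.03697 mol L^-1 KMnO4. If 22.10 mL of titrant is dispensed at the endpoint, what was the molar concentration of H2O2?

n(KMnO4) = 0.03697 x 0.02210 = 0.0008170 mol.
From the balanced equation, 2 mol KMnO4 reacts with 5 mol H2O2, so n(H2O2) = 0.0008170 x 5/2 = 0.002043 mol.
[H2O2] = 0.002043 / 0.02237 L = 0.0913 M.

0.0913 M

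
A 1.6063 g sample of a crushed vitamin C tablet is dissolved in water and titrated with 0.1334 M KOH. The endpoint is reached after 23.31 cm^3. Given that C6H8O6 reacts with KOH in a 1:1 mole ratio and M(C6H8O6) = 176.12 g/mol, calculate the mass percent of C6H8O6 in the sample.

n(KOH) = 0.1334 x 0.02331 = 0.003110 mol.
n(C6H8O6) = 0.003110 / 1 = 0.003110 mol.
mass of C6H8O6 = 0.003110 x 176.12 = 0.5477 g.
% purity = 0.5477 / 1.6063 x 100 = 34.1%.

34.1%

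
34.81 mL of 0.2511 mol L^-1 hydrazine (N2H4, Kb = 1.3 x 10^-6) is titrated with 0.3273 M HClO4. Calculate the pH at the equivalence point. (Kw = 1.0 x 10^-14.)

n(N2H4) = 0.2511 x 0.03481 = 0.008741 mol; V(HClO4) at equivalence = 0.008741/0.3273 = 0.02671 L.
At equivalence the base is fully converted to N2H5+; total volume = 0.06152 L, so [N2H5+] = 0.008741/0.06152 = 0.1421 M.
Ka(N2H5+) = Kw/Kb = 1.0e-14 / 1.3 x 10^-6 = 7.69e-9.
[H^+] = sqrt(Ka x [N2H5+]) = sqrt(7.69e-9 x 0.1421) = 3.31e-5 M.
pH = -log(3.31e-5) = 4.48.

4.48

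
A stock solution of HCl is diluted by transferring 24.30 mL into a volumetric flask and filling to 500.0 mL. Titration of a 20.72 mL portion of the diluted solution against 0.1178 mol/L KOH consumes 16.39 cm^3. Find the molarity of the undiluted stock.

1.92 M

n(KOH) = 0.1178 x 0.01639 = 0.001931 mol.
n(HCl) in the aliquot = 0.001931 mol.
[diluted HCl] = 0.001931 / 0.02072 = 0.09318 M.
Dilution factor = 500.0/24.30 = 20.58, so [stock] = 0.09318 x 20.58 = 1.92 M.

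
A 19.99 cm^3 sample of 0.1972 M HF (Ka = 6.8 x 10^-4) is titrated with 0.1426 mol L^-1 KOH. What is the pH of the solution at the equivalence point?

8.04

n(HF) = 0.1972 x 0.01999 = 0.003942 mol; V(KOH) at equivalence = 0.003942/0.1426 = 0.02764 L.
At equivalence all the acid is converted to F-; total volume = 0.01999 + 0.02764 = 0.04763 L, so [F-] = 0.003942/0.04763 = 0.08276 M.
Kb = Kw/Ka = 1.0e-14 / 6.8 x 10^-4 = 1.47e-11.
[OH^-] = sqrt(Kb x [F-]) = sqrt(1.47e-11 x 0.08276) = 1.10e-6 M.
pOH = 5.96, so pH = 14.00 - 5.96 = 8.04.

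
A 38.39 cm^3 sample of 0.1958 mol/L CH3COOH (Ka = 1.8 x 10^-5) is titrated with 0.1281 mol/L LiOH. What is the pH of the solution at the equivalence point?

n(CH3COOH) = 0.1958 x 0.03839 = 0.007517 mol; V(LiOH) at equivalence = 0.007517/0.1281 = 0.05868 L.
At equivalence all the acid is converted to CH3COO-; total volume = 0.03839 + 0.05868 = 0.09707 L, so [CH3COO-] = 0.007517/0.09707 = 0.07744 M.
Kb = Kw/Ka = 1.0e-14 / 1.8 x 10^-5 = 5.56e-10.
[OH^-] = sqrt(Kb x [CH3COO-]) = sqrt(5.56e-10 x 0.07744) = 6.56e-6 M.
pOH = 5.18, so pH = 14.00 - 5.18 = 8.82.

8.82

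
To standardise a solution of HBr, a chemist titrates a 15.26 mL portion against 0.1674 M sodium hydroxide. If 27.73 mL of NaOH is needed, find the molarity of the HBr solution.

0.304 M

n(NaOH) delivered = 0.1674 x 0.02773 = 0.004642 mol.
For a 1:1 reaction, n(HBr) = 0.004642 mol.
[HBr] = 0.004642 mol / 0.01526 L = 0.304 M.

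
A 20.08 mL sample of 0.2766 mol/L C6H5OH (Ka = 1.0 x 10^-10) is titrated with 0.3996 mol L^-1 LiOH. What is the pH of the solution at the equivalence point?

11.61

n(C6H5OH) = 0.2766 x 0.02008 = 0.005554 mol; V(LiOH) at equivalence = 0.005554/0.3996 = 0.01390 L.
At equivalence all the acid is converted to C6H5O-; total volume = 0.02008 + 0.01390 = 0.03398 L, so [C6H5O-] = 0.005554/0.03398 = 0.1635 M.
Kb = Kw/Ka = 1.0e-14 / 1.0 x 10^-10 = 0.000100.
[OH^-] = sqrt(Kb x [C6H5O-]) = sqrt(0.000100 x 0.1635) = 0.00404 M.
pOH = 2.39, so pH = 14.00 - 2.39 = 11.61.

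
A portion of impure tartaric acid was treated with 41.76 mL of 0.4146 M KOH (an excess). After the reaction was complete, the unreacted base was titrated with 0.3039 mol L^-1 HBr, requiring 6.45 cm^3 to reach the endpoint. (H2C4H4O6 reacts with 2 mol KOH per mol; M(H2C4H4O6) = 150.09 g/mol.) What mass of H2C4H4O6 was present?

Total n(KOH) added = 0.4146 x 0.04176 = 0.01731 mol.
n(HBr) used = 0.3039 x 0.006450 = 0.001960 mol, which equals the excess n(KOH).
So n(KOH) consumed by the sample = 0.01731 - 0.001960 = 0.01535 mol.
n(H2C4H4O6) = 0.01535 / 2 = 0.007677 mol.
mass = 0.007677 mol x 150.09 g/mol = 1.15 g.

1.15 g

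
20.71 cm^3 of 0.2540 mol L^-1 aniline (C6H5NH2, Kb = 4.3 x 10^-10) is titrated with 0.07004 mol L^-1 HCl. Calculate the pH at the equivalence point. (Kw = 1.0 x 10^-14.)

2.95

n(C6H5NH2) = 0.2540 x 0.02071 = 0.005260 mol; V(HCl) at equivalence = 0.005260/0.07004 = 0.07510 L.
At equivalence the base is fully converted to C6H5NH3+; total volume = 0.09581 L, so [C6H5NH3+] = 0.005260/0.09581 = 0.05490 M.
Ka(C6H5NH3+) = Kw/Kb = 1.0e-14 / 4.3 x 10^-10 = 2.33e-5.
[H^+] = sqrt(Ka x [C6H5NH3+]) = sqrt(2.33e-5 x 0.05490) = 0.00113 M.
pH = -log(0.00113) = 2.95.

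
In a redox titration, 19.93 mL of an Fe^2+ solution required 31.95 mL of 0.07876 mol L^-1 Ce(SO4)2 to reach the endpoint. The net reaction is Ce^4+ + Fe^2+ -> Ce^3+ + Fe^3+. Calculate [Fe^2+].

n(Ce(SO4)2) = 0.07876 x 0.03195 = 0.002516 mol.
From the balanced equation, 1 mol Ce(SO4)2 reacts with 1 mol Fe^2+, so n(Fe^2+) = 0.002516 x 1/1 = 0.002516 mol.
[Fe^2+] = 0.002516 / 0.01993 L = 0.126 M.

0.126 M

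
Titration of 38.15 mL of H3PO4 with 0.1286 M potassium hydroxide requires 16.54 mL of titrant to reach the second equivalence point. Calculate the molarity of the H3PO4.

n(KOH) = 0.1286 x 0.01654 = 0.002127 mol.
At the second equivalence point, 2 mol OH^- react per mol H3PO4, so n(H3PO4) = 0.002127 / 2 = 0.001064 mol.
[H3PO4] = 0.001064 / 0.03815 L = 0.0279 M.

0.0279 M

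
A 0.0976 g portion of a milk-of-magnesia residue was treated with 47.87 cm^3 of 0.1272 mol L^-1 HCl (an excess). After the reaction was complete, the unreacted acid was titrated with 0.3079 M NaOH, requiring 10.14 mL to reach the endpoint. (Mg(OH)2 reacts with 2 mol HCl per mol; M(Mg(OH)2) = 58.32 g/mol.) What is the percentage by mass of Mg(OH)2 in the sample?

Total n(HCl) added = 0.1272 x 0.04787 = 0.006089 mol.
n(NaOH) used = 0.3079 x 0.01014 = 0.003122 mol, which equals the excess n(HCl).
So n(HCl) consumed by the sample = 0.006089 - 0.003122 = 0.002967 mol.
n(Mg(OH)2) = 0.002967 / 2 = 0.001483 mol.
mass Mg(OH)2 = 0.001483 x 58.32 = 0.08652 g, so %Mg(OH)2 = 0.08652/0.0976 x 100 = 88.6%.

88.6%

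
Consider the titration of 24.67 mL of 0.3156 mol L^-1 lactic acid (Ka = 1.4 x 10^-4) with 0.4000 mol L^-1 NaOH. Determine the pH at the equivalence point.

n(HC3H5O3) = 0.3156 x 0.02467 = 0.007786 mol; V(NaOH) at equivalence = 0.007786/0.4000 = 0.01946 L.
At equivalence all the acid is converted to C3H5O3-; total volume = 0.02467 + 0.01946 = 0.04413 L, so [C3H5O3-] = 0.007786/0.04413 = 0.1764 M.
Kb = Kw/Ka = 1.0e-14 / 1.4 x 10^-4 = 7.14e-11.
[OH^-] = sqrt(Kb x [C3H5O3-]) = sqrt(7.14e-11 x 0.1764) = 3.55e-6 M.
pOH = 5.45, so pH = 14.00 - 5.45 = 8.55.

8.55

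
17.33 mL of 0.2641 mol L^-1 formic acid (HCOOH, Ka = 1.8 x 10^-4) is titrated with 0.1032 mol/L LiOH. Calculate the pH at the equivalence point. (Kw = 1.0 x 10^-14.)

n(HCOOH) = 0.2641 x 0.01733 = 0.004577 mol; V(LiOH) at equivalence = 0.004577/0.1032 = 0.04435 L.
At equivalence all the acid is converted to HCOO-; total volume = 0.01733 + 0.04435 = 0.06168 L, so [HCOO-] = 0.004577/0.06168 = 0.07420 M.
Kb = Kw/Ka = 1.0e-14 / 1.8 x 10^-4 = 5.56e-11.
[OH^-] = sqrt(Kb x [HCOO-]) = sqrt(5.56e-11 x 0.07420) = 2.03e-6 M.
pOH = 5.69, so pH = 14.00 - 5.69 = 8.31.

8.31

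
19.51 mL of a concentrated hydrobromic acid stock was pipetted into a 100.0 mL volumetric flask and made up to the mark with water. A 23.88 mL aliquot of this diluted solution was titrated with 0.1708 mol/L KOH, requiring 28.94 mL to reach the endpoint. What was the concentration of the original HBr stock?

1.06 M

n(KOH) = 0.1708 x 0.02894 = 0.004943 mol.
n(HBr) in the aliquot = 0.004943 mol.
[diluted HBr] = 0.004943 / 0.02388 = 0.2070 M.
Dilution factor = 100.0/19.51 = 5.126, so [stock] = 0.2070 x 5.126 = 1.06 M.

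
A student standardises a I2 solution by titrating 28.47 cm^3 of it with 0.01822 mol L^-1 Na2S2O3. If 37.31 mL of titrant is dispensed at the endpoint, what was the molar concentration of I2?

n(Na2S2O3) = 0.01822 x 0.03731 = 0.0006798 mol.
From the balanced equation, 2 mol Na2S2O3 reacts with 1 mol I2, so n(I2) = 0.0006798 x 1/2 = 0.0003399 mol.
[I2] = 0.0003399 / 0.02847 L = 0.0119 M.

0.0119 M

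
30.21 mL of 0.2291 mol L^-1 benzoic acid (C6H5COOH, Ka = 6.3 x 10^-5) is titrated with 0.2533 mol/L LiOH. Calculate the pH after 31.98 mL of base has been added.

n(acid) = 0.2291 x 0.03021 = 0.006921 mol; n(LiOH) added = 0.2533 x 0.03198 = 0.008101 mol.
Base is in excess by 0.008101 - 0.006921 = 0.001179 mol in a total volume of 0.06219 L.
[OH^-] = 0.001179/0.06219 = 0.01896 M, so pOH = 1.72 and pH = 14.00 - 1.72 = 12.28.

12.28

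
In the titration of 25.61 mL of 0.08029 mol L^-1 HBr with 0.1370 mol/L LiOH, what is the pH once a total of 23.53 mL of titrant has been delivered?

n(acid) = 0.08029 x 0.02561 = 0.002056 mol; n(LiOH) added = 0.1370 x 0.02353 = 0.003224 mol.
Base is in excess by 0.003224 - 0.002056 = 0.001167 mol in a total volume of 0.04914 L.
[OH^-] = 0.001167/0.04914 = 0.02376 M, so pOH = 1.62 and pH = 14.00 - 1.62 = 12.38.

12.38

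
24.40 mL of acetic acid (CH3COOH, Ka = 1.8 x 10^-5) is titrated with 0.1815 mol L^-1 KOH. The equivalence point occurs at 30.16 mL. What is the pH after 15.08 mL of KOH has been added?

4.74

15.08 mL is exactly half the equivalence volume (30.16/2), i.e. the half-equivalence point.
There, n(HA) = n(A^-), so pH = pKa = -log(1.8 x 10^-5) = 4.74.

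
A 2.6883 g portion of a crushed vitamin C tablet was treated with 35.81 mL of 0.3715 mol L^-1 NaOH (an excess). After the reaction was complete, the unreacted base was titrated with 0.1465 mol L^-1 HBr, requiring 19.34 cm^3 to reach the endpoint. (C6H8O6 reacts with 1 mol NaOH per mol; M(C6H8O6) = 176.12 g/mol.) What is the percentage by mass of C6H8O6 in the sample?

Total n(NaOH) added = 0.3715 x 0.03581 = 0.01330 mol.
n(HBr) used = 0.1465 x 0.01934 = 0.002833 mol, which equals the excess n(NaOH).
So n(NaOH) consumed by the sample = 0.01330 - 0.002833 = 0.01047 mol.
n(C6H8O6) = 0.01047 / 1 = 0.01047 mol.
mass C6H8O6 = 0.01047 x 176.12 = 1.844 g, so %C6H8O6 = 1.844/2.6883 x 100 = 68.6%.

68.6%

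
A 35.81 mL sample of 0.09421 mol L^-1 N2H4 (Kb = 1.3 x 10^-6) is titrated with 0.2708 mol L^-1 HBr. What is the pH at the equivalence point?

n(N2H4) = 0.09421 x 0.03581 = 0.003374 mol; V(HBr) at equivalence = 0.003374/0.2708 = 0.01246 L.
At equivalence the base is fully converted to N2H5+; total volume = 0.04827 L, so [N2H5+] = 0.003374/0.04827 = 0.06989 M.
Ka(N2H5+) = Kw/Kb = 1.0e-14 / 1.3 x 10^-6 = 7.69e-9.
[H^+] = sqrt(Ka x [N2H5+]) = sqrt(7.69e-9 x 0.06989) = 2.32e-5 M.
pH = -log(2.32e-5) = 4.63.

4.63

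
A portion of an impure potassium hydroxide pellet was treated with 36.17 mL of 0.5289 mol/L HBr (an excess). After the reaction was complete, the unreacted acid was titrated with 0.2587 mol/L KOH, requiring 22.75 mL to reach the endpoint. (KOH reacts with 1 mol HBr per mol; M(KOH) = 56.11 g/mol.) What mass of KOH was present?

Total n(HBr) added = 0.5289 x 0.03617 = 0.01913 mol.
n(KOH) used = 0.2587 x 0.02275 = 0.005885 mol, which equals the excess n(HBr).
So n(HBr) consumed by the sample = 0.01913 - 0.005885 = 0.01324 mol.
n(KOH) = 0.01324 / 1 = 0.01324 mol.
mass = 0.01324 mol x 56.11 g/mol = 0.743 g.

0.743 g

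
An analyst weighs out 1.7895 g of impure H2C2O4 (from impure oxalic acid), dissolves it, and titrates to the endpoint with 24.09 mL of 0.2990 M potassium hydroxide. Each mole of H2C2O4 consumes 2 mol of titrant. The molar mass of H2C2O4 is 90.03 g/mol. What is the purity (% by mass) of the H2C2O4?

n(KOH) = 0.2990 x 0.02409 = 0.007203 mol.
n(H2C2O4) = 0.007203 / 2 = 0.003601 mol.
mass of H2C2O4 = 0.003601 x 90.03 = 0.3242 g.
% purity = 0.3242 / 1.7895 x 100 = 18.1%.

18.1%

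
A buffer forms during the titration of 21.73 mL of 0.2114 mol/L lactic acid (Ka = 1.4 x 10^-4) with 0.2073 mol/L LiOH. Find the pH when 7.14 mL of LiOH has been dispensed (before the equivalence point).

Initial n(HC3H5O3) = 0.2114 x 0.02173 = 0.004594 mol.
n(LiOH) added = 0.2073 x 0.007140 = 0.001480 mol, converting that many moles of HC3H5O3 to C3H5O3-.
Remaining n(HC3H5O3) = 0.003114 mol; n(C3H5O3-) = 0.001480 mol.
By Henderson-Hasselbalch, pH = pKa + log([A^-]/[HA]) = 3.85 + log(0.001480/0.003114) = 3.85 + (-0.32) = 3.53.

3.53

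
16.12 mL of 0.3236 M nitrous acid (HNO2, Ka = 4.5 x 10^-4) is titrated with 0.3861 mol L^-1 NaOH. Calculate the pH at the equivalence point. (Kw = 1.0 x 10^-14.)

8.30

n(HNO2) = 0.3236 x 0.01612 = 0.005216 mol; V(NaOH) at equivalence = 0.005216/0.3861 = 0.01351 L.
At equivalence all the acid is converted to NO2-; total volume = 0.01612 + 0.01351 = 0.02963 L, so [NO2-] = 0.005216/0.02963 = 0.1760 M.
Kb = Kw/Ka = 1.0e-14 / 4.5 x 10^-4 = 2.22e-11.
[OH^-] = sqrt(Kb x [NO2-]) = sqrt(2.22e-11 x 0.1760) = 1.98e-6 M.
pOH = 5.70, so pH = 14.00 - 5.70 = 8.30.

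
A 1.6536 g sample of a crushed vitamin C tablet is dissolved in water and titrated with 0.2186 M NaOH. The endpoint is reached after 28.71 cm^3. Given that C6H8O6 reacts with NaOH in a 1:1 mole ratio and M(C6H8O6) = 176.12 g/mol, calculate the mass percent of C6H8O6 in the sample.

n(NaOH) = 0.2186 x 0.02871 = 0.006276 mol.
n(C6H8O6) = 0.006276 / 1 = 0.006276 mol.
mass of C6H8O6 = 0.006276 x 176.12 = 1.105 g.
% purity = 1.105 / 1.6536 x 100 = 66.8%.

66.8%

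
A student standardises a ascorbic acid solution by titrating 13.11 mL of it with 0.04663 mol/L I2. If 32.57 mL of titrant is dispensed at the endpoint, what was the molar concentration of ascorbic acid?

n(I2) = 0.04663 x 0.03257 = 0.001519 mol.
From the balanced equation, 1 mol I2 reacts with 1 mol ascorbic acid, so n(ascorbic acid) = 0.001519 x 1/1 = 0.001519 mol.
[ascorbic acid] = 0.001519 / 0.01311 L = 0.116 M.

0.116 M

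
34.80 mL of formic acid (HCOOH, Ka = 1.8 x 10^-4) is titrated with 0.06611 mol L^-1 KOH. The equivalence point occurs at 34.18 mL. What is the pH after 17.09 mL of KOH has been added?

3.74

17.09 mL is exactly half the equivalence volume (34.18/2), i.e. the half-equivalence point.
There, n(HA) = n(A^-), so pH = pKa = -log(1.8 x 10^-4) = 3.74.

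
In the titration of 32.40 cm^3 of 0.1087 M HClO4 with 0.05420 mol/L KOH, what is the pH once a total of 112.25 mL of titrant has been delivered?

12.25

n(acid) = 0.1087 x 0.03240 = 0.003522 mol; n(KOH) added = 0.05420 x 0.1123 = 0.006084 mol.
Base is in excess by 0.006084 - 0.003522 = 0.002562 mol in a total volume of 0.1447 L.
[OH^-] = 0.002562/0.1447 = 0.01771 M, so pOH = 1.75 and pH = 14.00 - 1.75 = 12.25.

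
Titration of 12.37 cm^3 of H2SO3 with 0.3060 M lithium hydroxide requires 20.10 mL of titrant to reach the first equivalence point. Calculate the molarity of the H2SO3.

0.497 M

n(LiOH) = 0.3060 x 0.02010 = 0.006151 mol.
At the first equivalence point, 1 mol OH^- react per mol H2SO3, so n(H2SO3) = 0.006151 / 1 = 0.006151 mol.
[H2SO3] = 0.006151 / 0.01237 L = 0.497 M.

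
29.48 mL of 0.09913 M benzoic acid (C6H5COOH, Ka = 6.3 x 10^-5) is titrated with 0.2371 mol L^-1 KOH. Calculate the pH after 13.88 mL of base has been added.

n(acid) = 0.09913 x 0.02948 = 0.002922 mol; n(KOH) added = 0.2371 x 0.01388 = 0.003291 mol.
Base is in excess by 0.003291 - 0.002922 = 0.0003686 mol in a total volume of 0.04336 L.
[OH^-] = 0.0003686/0.04336 = 0.008501 M, so pOH = 2.07 and pH = 14.00 - 2.07 = 11.93.

11.93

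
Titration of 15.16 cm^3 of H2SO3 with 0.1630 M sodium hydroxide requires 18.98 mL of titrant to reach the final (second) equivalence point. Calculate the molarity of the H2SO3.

0.102 M

n(NaOH) = 0.1630 x 0.01898 = 0.003094 mol.
At the final (second) equivalence point, 2 mol OH^- react per mol H2SO3, so n(H2SO3) = 0.003094 / 2 = 0.001547 mol.
[H2SO3] = 0.001547 / 0.01516 L = 0.102 M.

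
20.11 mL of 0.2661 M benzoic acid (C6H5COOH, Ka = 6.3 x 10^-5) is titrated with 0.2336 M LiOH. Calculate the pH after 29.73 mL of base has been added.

12.50

n(acid) = 0.2661 x 0.02011 = 0.005351 mol; n(LiOH) added = 0.2336 x 0.02973 = 0.006945 mol.
Base is in excess by 0.006945 - 0.005351 = 0.001594 mol in a total volume of 0.04984 L.
[OH^-] = 0.001594/0.04984 = 0.03198 M, so pOH = 1.50 and pH = 14.00 - 1.50 = 12.50.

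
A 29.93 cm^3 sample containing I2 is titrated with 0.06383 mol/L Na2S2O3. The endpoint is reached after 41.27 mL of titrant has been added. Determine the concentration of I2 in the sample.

0.0440 M

n(Na2S2O3) = 0.06383 x 0.04127 = 0.002634 mol.
From the balanced equation, 2 mol Na2S2O3 reacts with 1 mol I2, so n(I2) = 0.002634 x 1/2 = 0.001317 mol.
[I2] = 0.001317 / 0.02993 L = 0.0440 M.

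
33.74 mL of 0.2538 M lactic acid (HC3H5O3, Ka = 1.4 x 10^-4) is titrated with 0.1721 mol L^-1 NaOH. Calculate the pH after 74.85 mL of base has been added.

12.60

n(acid) = 0.2538 x 0.03374 = 0.008563 mol; n(NaOH) added = 0.1721 x 0.07485 = 0.01288 mol.
Base is in excess by 0.01288 - 0.008563 = 0.004318 mol in a total volume of 0.1086 L.
[OH^-] = 0.004318/0.1086 = 0.03977 M, so pOH = 1.40 and pH = 14.00 - 1.40 = 12.60.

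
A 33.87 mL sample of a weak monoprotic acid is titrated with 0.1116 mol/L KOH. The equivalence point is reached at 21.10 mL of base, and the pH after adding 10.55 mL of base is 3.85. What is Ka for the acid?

1.4 x 10^-4

10.55 mL is half of the equivalence volume, so this is the half-equivalence point where [HA] = [A^-].
At half-equivalence pH = pKa, so pKa = 3.85.
Ka = 10^(-3.85) = 1.4 x 10^-4.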